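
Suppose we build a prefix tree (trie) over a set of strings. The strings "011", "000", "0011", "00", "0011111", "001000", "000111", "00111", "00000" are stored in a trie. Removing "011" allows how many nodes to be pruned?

2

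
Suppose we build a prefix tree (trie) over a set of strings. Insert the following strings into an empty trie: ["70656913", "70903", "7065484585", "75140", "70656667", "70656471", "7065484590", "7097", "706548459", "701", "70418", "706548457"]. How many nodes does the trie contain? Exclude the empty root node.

35

Trie structure (* marks end of a word):
(root)
└─ 7
   ├─ 0
   │  ├─ 1 *
   │  ├─ 4
   │  │  └─ 1
   │  │     └─ 8 *
   │  ├─ 6
   │  │  └─ 5
   │  │     ├─ 4
   │  │     │  └─ 8
   │  │     │     └─ 4
   │  │     │        └─ 5
   │  │     │           ├─ 7 *
   │  │     │           ├─ 8
   │  │     │           │  └─ 5 *
   │  │     │           └─ 9 *
   │  │     │              └─ 0 *
   │  │     └─ 6
   │  │        ├─ 4
   │  │        │  └─ 7
   │  │        │     └─ 1 *
   │  │        ├─ 6
   │  │        │  └─ 6
   │  │        │     └─ 7 *
   │  │        └─ 9
   │  │           └─ 1
   │  │              └─ 3 *
   │  └─ 9
   │     ├─ 0
   │     │  └─ 3 *
   │     └─ 7 *
   └─ 5
      └─ 1
         └─ 4
            └─ 0 *
Counting every labelled node above: 35.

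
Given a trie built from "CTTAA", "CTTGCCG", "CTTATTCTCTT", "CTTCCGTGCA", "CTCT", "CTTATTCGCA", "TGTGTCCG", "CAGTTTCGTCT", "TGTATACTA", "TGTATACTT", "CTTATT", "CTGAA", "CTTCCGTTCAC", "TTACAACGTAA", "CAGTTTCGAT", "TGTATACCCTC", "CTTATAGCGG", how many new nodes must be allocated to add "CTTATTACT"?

3

Walking "CTTATTACT" from the root, the first 6 characters ("CTTATT") follow existing edges; "A" is the first miss.
New nodes needed: |"CTTATTACT"| − 6 = 9 − 6 = 3.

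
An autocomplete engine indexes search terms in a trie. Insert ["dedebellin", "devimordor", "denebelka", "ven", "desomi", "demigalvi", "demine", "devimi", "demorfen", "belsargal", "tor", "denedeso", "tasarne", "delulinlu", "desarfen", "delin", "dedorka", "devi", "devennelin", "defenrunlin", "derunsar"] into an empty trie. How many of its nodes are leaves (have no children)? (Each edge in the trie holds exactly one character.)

20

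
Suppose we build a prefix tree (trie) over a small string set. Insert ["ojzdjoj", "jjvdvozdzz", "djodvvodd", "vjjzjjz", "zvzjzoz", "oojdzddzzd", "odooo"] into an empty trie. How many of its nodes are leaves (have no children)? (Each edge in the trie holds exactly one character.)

Leaves are exactly the stored words that no other stored word extends.
Those words: "djodvvodd", "jjvdvozdzz", "odooo", "ojzdjoj", "oojdzddzzd", "vjjzjjz", "zvzjzoz"
Leaf count: 7

7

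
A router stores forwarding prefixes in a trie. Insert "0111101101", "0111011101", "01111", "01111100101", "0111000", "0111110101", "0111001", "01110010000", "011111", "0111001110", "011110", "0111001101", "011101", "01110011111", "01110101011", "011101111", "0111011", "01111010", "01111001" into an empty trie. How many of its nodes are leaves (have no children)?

13

Leaves are exactly the stored words that no other stored word extends.
Those words: "0111000", "01110010000", "0111001101", "0111001110", "01110011111", "01110101011", "0111011101", "011101111", "01111001", "01111010", "0111101101", "01111100101", "0111110101"
Leaf count: 13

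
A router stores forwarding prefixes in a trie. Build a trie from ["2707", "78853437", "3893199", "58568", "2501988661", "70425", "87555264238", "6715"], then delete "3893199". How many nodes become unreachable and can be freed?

7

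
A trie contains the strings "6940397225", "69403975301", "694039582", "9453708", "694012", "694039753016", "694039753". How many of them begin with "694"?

6

Filter for entries beginning with "694":
Matches: "694012", "694039582", "6940397225", "694039753", "69403975301", "694039753016"
Count: 6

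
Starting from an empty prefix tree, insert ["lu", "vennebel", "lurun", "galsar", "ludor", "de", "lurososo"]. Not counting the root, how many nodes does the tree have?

Insert word by word; a character creates a node only if that edge doesn't already exist:
  "lu" → 2 new (l, u)
  "vennebel" → 8 new (v, e, n, n, e, b, e, l)
  "lurun" → prefix "lu" already present; 3 new (r, u, n)
  "galsar" → 6 new (g, a, l, s, a, r)
  "ludor" → prefix "lu" already present; 3 new (d, o, r)
  "de" → 2 new (d, e)
  "lurososo" → prefix "lur" already present; 5 new (o, s, o, s, o)
Total nodes = 2 + 8 + 3 + 6 + 3 + 2 + 5 = 29

29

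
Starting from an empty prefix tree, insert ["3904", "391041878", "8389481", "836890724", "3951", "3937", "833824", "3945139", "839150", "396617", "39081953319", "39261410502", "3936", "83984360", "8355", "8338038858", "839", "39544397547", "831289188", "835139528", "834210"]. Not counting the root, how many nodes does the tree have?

102

For each word, the new-node count is its length minus the longest prefix already in the trie:
  "3904" → 4 new (3, 9, 0, 4)
  "391041878" → prefix "39" already present; 7 new (1, 0, 4, 1, 8, 7, 8)
  "8389481" → 7 new (8, 3, 8, 9, 4, 8, 1)
  "836890724" → prefix "83" already present; 7 new (6, 8, 9, 0, 7, 2, 4)
  "3951" → prefix "39" already present; 2 new (5, 1)
  "3937" → prefix "39" already present; 2 new (3, 7)
  "833824" → prefix "83" already present; 4 new (3, 8, 2, 4)
  "3945139" → prefix "39" already present; 5 new (4, 5, 1, 3, 9)
  "839150" → prefix "83" already present; 4 new (9, 1, 5, 0)
  "396617" → prefix "39" already present; 4 new (6, 6, 1, 7)
  "39081953319" → prefix "390" already present; 8 new (8, 1, 9, 5, 3, 3, 1, 9)
  "39261410502" → prefix "39" already present; 9 new (2, 6, 1, 4, 1, 0, 5, 0, 2)
  "3936" → prefix "393" already present; 1 new (6)
  "83984360" → prefix "839" already present; 5 new (8, 4, 3, 6, 0)
  "8355" → prefix "83" already present; 2 new (5, 5)
  "8338038858" → prefix "8338" already present; 6 new (0, 3, 8, 8, 5, 8)
  "839" → prefix "839" already present; 0 new (none)
  "39544397547" → prefix "395" already present; 8 new (4, 4, 3, 9, 7, 5, 4, 7)
  "831289188" → prefix "83" already present; 7 new (1, 2, 8, 9, 1, 8, 8)
  "835139528" → prefix "835" already present; 6 new (1, 3, 9, 5, 2, 8)
  "834210" → prefix "83" already present; 4 new (4, 2, 1, 0)
Total nodes = 4 + 7 + 7 + 7 + 2 + 2 + 4 + 5 + 4 + 4 + 8 + 9 + 1 + 5 + 2 + 6 + 0 + 8 + 7 + 6 + 4 = 102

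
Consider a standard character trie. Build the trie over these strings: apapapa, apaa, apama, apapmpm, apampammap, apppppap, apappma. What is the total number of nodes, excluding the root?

28

For each word, the new-node count is its length minus the longest prefix already in the trie:
  "apapapa" → 7 new (a, p, a, p, a, p, a)
  "apaa" → prefix "apa" already present; 1 new (a)
  "apama" → prefix "apa" already present; 2 new (m, a)
  "apapmpm" → prefix "apap" already present; 3 new (m, p, m)
  "apampammap" → prefix "apam" already present; 6 new (p, a, m, m, a, p)
  "apppppap" → prefix "ap" already present; 6 new (p, p, p, p, a, p)
  "apappma" → prefix "apap" already present; 3 new (p, m, a)
Total nodes = 7 + 1 + 2 + 3 + 6 + 6 + 3 = 28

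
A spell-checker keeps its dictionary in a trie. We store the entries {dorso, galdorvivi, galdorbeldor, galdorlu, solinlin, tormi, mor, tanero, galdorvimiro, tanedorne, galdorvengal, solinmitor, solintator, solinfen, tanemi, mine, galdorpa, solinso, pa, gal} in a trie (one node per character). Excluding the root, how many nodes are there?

For each word, the new-node count is its length minus the longest prefix already in the trie:
  "dorso" → 5 new (d, o, r, s, o)
  "galdorvivi" → 10 new (g, a, l, d, o, r, v, i, v, i)
  "galdorbeldor" → prefix "galdor" already present; 6 new (b, e, l, d, o, r)
  "galdorlu" → prefix "galdor" already present; 2 new (l, u)
  "solinlin" → 8 new (s, o, l, i, n, l, i, n)
  "tormi" → 5 new (t, o, r, m, i)
  "mor" → 3 new (m, o, r)
  "tanero" → prefix "t" already present; 5 new (a, n, e, r, o)
  "galdorvimiro" → prefix "galdorvi" already present; 4 new (m, i, r, o)
  "tanedorne" → prefix "tane" already present; 5 new (d, o, r, n, e)
  "galdorvengal" → prefix "galdorv" already present; 5 new (e, n, g, a, l)
  "solinmitor" → prefix "solin" already present; 5 new (m, i, t, o, r)
  "solintator" → prefix "solin" already present; 5 new (t, a, t, o, r)
  "solinfen" → prefix "solin" already present; 3 new (f, e, n)
  "tanemi" → prefix "tane" already present; 2 new (m, i)
  "mine" → prefix "m" already present; 3 new (i, n, e)
  "galdorpa" → prefix "galdor" already present; 2 new (p, a)
  "solinso" → prefix "solin" already present; 2 new (s, o)
  "pa" → 2 new (p, a)
  "gal" → prefix "gal" already present; 0 new (none)
Total nodes = 5 + 10 + 6 + 2 + 8 + 5 + 3 + 5 + 4 + 5 + 5 + 5 + 5 + 3 + 2 + 3 + 2 + 2 + 2 + 0 = 82

82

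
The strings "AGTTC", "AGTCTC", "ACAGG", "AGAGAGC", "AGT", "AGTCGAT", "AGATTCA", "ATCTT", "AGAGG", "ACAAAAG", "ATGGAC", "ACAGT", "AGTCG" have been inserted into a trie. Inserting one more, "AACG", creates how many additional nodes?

3

Walking "AACG" from the root, the first 1 characters ("A") follow existing edges; "A" is the first miss.
So 4 − 1 = 3 new nodes.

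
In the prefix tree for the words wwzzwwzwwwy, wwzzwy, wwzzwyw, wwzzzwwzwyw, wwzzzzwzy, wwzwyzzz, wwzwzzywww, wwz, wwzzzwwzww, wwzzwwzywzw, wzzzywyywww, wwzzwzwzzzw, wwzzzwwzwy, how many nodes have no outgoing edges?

A leaf is a node with no children — equivalently, the end of a word that is not a proper prefix of any other stored word.
Those words: "wwzwyzzz", "wwzwzzywww", "wwzzwwzwwwy", "wwzzwwzywzw", "wwzzwyw", "wwzzwzwzzzw", "wwzzzwwzww", "wwzzzwwzwyw", "wwzzzzwzy", "wzzzywyywww"
Leaf count: 10

10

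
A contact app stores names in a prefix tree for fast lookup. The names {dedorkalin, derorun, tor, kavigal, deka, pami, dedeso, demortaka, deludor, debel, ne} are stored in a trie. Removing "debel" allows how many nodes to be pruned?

3

Walk "debel" from the leaf back toward the root, removing each node that no remaining word uses.
The suffix "bel" (3 nodes) is used only by "debel"; the node for "de" still has the child "d", so pruning stops there.
Nodes removed: 3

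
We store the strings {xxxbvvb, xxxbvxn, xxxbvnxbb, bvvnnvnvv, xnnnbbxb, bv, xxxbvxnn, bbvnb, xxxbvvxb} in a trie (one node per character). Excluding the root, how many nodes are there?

For each word, the new-node count is its length minus the longest prefix already in the trie:
  "xxxbvvb" → 7 new (x, x, x, b, v, v, b)
  "xxxbvxn" → prefix "xxxbv" already present; 2 new (x, n)
  "xxxbvnxbb" → prefix "xxxbv" already present; 4 new (n, x, b, b)
  "bvvnnvnvv" → 9 new (b, v, v, n, n, v, n, v, v)
  "xnnnbbxb" → prefix "x" already present; 7 new (n, n, n, b, b, x, b)
  "bv" → prefix "bv" already present; 0 new (none)
  "xxxbvxnn" → prefix "xxxbvxn" already present; 1 new (n)
  "bbvnb" → prefix "b" already present; 4 new (b, v, n, b)
  "xxxbvvxb" → prefix "xxxbvv" already present; 2 new (x, b)
Total nodes = 7 + 2 + 4 + 9 + 7 + 0 + 1 + 4 + 2 = 36

36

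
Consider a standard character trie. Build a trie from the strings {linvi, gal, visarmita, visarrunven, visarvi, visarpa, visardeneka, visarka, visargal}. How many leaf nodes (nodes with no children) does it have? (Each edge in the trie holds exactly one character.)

9

Leaves are exactly the stored words that no other stored word extends.
Those words: "gal", "linvi", "visardeneka", "visargal", "visarka", "visarmita", "visarpa", "visarrunven", "visarvi"
Leaf count: 9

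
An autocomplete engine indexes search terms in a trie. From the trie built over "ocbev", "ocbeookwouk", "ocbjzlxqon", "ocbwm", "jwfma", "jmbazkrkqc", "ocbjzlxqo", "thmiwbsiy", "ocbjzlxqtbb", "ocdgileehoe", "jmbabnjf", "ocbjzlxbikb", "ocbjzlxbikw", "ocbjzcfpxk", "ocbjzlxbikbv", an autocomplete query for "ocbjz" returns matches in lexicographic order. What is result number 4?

ocbjzlxbikw

Filter for "ocbjz…" and sort: "ocbjzcfpxk", "ocbjzlxbikb", "ocbjzlxbikbv", "ocbjzlxbikw", "ocbjzlxqo", "ocbjzlxqon", "ocbjzlxqtbb"
Position 4: ocbjzlxbikw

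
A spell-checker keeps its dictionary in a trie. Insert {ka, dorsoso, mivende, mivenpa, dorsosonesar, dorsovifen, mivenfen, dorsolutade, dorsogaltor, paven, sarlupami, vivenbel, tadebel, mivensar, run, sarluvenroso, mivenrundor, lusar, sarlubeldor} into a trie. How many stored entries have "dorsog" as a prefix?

1

Walk to "dorsog"; the words in its subtree are exactly those with that prefix.
Matches: "dorsogaltor"
Count: 1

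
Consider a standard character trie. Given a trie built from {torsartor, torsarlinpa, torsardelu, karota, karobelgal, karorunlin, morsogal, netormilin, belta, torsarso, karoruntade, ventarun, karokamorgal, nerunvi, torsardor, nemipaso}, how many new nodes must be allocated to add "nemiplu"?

"nemip" is already a path in the trie; the remaining "lu" must be added.
Each of the 2 remaining characters creates one node.

2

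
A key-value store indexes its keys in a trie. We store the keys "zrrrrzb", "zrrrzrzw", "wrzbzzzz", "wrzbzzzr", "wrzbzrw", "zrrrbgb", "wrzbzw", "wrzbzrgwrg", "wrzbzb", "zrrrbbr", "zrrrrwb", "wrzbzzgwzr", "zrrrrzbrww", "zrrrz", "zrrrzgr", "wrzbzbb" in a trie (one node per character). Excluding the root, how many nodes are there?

Count nodes per top-level branch (shared prefixes stored once):
  'w'-branch (wrzbzb, wrzbzbb, wrzbzrgwrg, wrzbzrw, wrzbzw, wrzbzzgwzr, wrzbzzzr, wrzbzzzz): 22 nodes
  'z'-branch (zrrrbbr, zrrrbgb, zrrrrwb, zrrrrzb, zrrrrzbrww, zrrrz, zrrrzgr, zrrrzrzw): 23 nodes
Sum: 45

45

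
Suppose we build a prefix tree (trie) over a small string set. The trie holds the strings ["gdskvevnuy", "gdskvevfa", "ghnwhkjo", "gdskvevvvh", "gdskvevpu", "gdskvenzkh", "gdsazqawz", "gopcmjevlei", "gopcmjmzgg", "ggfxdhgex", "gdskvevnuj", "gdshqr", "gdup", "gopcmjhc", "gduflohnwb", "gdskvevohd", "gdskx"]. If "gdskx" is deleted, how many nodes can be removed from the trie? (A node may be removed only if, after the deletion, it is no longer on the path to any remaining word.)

A node on "gdskx"'s path can go only if nothing else ends at it or branches off below it.
The suffix "x" (1 node) is used only by "gdskx"; the node for "gdsk" still has the child "v", so pruning stops there.
Nodes removed: 1

1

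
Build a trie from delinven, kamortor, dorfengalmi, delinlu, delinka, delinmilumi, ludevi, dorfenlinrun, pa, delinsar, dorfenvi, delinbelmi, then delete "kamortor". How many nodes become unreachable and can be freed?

After clearing the end-marker at "kamortor", prune upward until reaching a node still needed by another word.
No other word shares any prefix with "kamortor", so all 8 of its nodes go.
Nodes removed: 8

8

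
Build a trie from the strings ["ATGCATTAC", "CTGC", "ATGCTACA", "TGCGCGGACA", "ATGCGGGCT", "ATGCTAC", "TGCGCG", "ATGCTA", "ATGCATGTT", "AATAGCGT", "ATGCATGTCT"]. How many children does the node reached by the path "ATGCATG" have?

1

Walk "ATGCATG" from the root, arriving at one node.
Distinct next characters after "ATGCATG": T.
That node has 1 child edge.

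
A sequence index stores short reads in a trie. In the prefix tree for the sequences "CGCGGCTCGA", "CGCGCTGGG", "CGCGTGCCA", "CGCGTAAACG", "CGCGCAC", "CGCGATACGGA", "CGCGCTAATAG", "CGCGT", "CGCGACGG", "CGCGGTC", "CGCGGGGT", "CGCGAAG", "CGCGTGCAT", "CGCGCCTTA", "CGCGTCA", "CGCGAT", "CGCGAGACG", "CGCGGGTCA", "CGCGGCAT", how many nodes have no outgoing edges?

Leaves are exactly the stored words that no other stored word extends.
Those words: "CGCGAAG", "CGCGACGG", "CGCGAGACG", "CGCGATACGGA", "CGCGCAC", "CGCGCCTTA", "CGCGCTAATAG", "CGCGCTGGG", "CGCGGCAT", "CGCGGCTCGA", "CGCGGGGT", "CGCGGGTCA", "CGCGGTC", "CGCGTAAACG", "CGCGTCA", "CGCGTGCAT", "CGCGTGCCA"
Leaf count: 17

17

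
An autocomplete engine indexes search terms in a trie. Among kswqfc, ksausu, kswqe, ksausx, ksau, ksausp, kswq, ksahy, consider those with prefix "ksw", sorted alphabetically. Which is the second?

kswqe

Filter for "ksw…" and sort: "kswq", "kswqe", "kswqfc"
Position 2: kswqe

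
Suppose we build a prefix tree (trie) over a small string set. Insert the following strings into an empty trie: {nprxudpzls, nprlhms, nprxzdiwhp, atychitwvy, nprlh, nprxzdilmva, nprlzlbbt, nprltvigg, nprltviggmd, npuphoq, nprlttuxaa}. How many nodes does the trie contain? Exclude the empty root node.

56

For each word, the new-node count is its length minus the longest prefix already in the trie:
  "nprxudpzls" → 10 new (n, p, r, x, u, d, p, z, l, s)
  "nprlhms" → prefix "npr" already present; 4 new (l, h, m, s)
  "nprxzdiwhp" → prefix "nprx" already present; 6 new (z, d, i, w, h, p)
  "atychitwvy" → 10 new (a, t, y, c, h, i, t, w, v, y)
  "nprlh" → prefix "nprlh" already present; 0 new (none)
  "nprxzdilmva" → prefix "nprxzdi" already present; 4 new (l, m, v, a)
  "nprlzlbbt" → prefix "nprl" already present; 5 new (z, l, b, b, t)
  "nprltvigg" → prefix "nprl" already present; 5 new (t, v, i, g, g)
  "nprltviggmd" → prefix "nprltvigg" already present; 2 new (m, d)
  "npuphoq" → prefix "np" already present; 5 new (u, p, h, o, q)
  "nprlttuxaa" → prefix "nprlt" already present; 5 new (t, u, x, a, a)
Total nodes = 10 + 4 + 6 + 10 + 0 + 4 + 5 + 5 + 2 + 5 + 5 = 56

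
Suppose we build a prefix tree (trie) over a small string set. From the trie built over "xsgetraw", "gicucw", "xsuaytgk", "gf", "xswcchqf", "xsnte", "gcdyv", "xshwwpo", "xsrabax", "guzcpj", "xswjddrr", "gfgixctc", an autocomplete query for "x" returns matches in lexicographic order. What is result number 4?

xsrabax

DFS of the "x" subtree visits, in order: "xsgetraw", "xshwwpo", "xsnte", "xsrabax", "xsuaytgk", "xswcchqf", "xswjddrr"
Position 4: xsrabax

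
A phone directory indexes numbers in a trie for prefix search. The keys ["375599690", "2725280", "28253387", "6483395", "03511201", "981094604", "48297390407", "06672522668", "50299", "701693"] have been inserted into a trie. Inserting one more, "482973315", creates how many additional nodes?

3

"482973" is already a path in the trie; the remaining "315" must be added.
Each of the 3 remaining characters creates one node.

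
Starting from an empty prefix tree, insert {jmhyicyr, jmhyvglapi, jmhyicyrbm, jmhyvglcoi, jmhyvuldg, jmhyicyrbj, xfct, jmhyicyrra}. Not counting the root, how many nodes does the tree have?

30

Insert word by word; a character creates a node only if that edge doesn't already exist:
  "jmhyicyr" → 8 new (j, m, h, y, i, c, y, r)
  "jmhyvglapi" → prefix "jmhy" already present; 6 new (v, g, l, a, p, i)
  "jmhyicyrbm" → prefix "jmhyicyr" already present; 2 new (b, m)
  "jmhyvglcoi" → prefix "jmhyvgl" already present; 3 new (c, o, i)
  "jmhyvuldg" → prefix "jmhyv" already present; 4 new (u, l, d, g)
  "jmhyicyrbj" → prefix "jmhyicyrb" already present; 1 new (j)
  "xfct" → 4 new (x, f, c, t)
  "jmhyicyrra" → prefix "jmhyicyr" already present; 2 new (r, a)
Total nodes = 8 + 6 + 2 + 3 + 4 + 1 + 4 + 2 = 30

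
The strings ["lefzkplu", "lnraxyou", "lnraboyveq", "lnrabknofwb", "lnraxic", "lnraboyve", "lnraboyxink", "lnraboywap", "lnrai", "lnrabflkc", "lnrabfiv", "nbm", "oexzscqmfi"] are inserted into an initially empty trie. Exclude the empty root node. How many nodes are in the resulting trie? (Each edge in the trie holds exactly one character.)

56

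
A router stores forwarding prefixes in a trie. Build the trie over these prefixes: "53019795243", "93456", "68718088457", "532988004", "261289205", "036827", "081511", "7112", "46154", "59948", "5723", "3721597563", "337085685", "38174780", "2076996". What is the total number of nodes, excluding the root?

101

Insert word by word; a character creates a node only if that edge doesn't already exist:
  "53019795243" → 11 new (5, 3, 0, 1, 9, 7, 9, 5, 2, 4, 3)
  "93456" → 5 new (9, 3, 4, 5, 6)
  "68718088457" → 11 new (6, 8, 7, 1, 8, 0, 8, 8, 4, 5, 7)
  "532988004" → prefix "53" already present; 7 new (2, 9, 8, 8, 0, 0, 4)
  "261289205" → 9 new (2, 6, 1, 2, 8, 9, 2, 0, 5)
  "036827" → 6 new (0, 3, 6, 8, 2, 7)
  "081511" → prefix "0" already present; 5 new (8, 1, 5, 1, 1)
  "7112" → 4 new (7, 1, 1, 2)
  "46154" → 5 new (4, 6, 1, 5, 4)
  "59948" → prefix "5" already present; 4 new (9, 9, 4, 8)
  "5723" → prefix "5" already present; 3 new (7, 2, 3)
  "3721597563" → 10 new (3, 7, 2, 1, 5, 9, 7, 5, 6, 3)
  "337085685" → prefix "3" already present; 8 new (3, 7, 0, 8, 5, 6, 8, 5)
  "38174780" → prefix "3" already present; 7 new (8, 1, 7, 4, 7, 8, 0)
  "2076996" → prefix "2" already present; 6 new (0, 7, 6, 9, 9, 6)
Total nodes = 11 + 5 + 11 + 7 + 9 + 6 + 5 + 4 + 5 + 4 + 3 + 10 + 8 + 7 + 6 = 101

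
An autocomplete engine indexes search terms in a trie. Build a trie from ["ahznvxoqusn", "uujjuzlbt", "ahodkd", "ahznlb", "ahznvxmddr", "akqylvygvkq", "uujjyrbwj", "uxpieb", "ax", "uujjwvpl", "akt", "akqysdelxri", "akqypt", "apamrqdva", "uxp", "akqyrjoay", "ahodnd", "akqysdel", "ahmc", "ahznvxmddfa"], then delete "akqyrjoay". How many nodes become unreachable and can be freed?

A node on "akqyrjoay"'s path can go only if nothing else ends at it or branches off below it.
The suffix "rjoay" (5 nodes) is used only by "akqyrjoay"; the node for "akqy" still has the child "l", so pruning stops there.
Nodes removed: 5

5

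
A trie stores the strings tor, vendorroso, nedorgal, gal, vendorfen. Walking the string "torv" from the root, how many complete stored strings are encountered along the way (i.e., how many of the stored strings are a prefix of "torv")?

Walk "torv" from the root; an end-of-word marker is hit whenever a stored word is a prefix of "torv".
Prefixes of the query that are stored words: "tor"
Count: 1

1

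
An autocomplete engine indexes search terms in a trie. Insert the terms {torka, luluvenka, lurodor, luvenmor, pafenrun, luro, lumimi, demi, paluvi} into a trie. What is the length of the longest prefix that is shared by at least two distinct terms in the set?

Look for the deepest trie node that still has at least two words in its subtree.
e.g. "luro" and "lurodor" share the prefix "luro" of length 4; no pair shares a longer one.
Longest shared-prefix length: 4

4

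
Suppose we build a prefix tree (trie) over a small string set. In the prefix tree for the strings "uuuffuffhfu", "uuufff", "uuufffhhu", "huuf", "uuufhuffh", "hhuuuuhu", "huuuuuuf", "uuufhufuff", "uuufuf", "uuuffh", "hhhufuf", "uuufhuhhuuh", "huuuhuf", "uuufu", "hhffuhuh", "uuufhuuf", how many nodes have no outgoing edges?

14

Leaves are exactly the stored words that no other stored word extends.
Those words: "hhffuhuh", "hhhufuf", "hhuuuuhu", "huuf", "huuuhuf", "huuuuuuf", "uuufffhhu", "uuuffh", "uuuffuffhfu", "uuufhuffh", "uuufhufuff", "uuufhuhhuuh", "uuufhuuf", "uuufuf"
Leaf count: 14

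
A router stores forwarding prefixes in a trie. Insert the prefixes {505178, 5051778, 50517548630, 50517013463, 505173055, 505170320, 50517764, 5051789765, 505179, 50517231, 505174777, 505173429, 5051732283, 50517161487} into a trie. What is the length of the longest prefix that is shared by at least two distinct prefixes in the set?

Equivalently: take the maximum, over all pairs, of their longest common prefix length.
"50517013463" and "505170320" agree on "505170" (6 characters) before diverging; nothing deeper is shared.
Longest shared-prefix length: 6

6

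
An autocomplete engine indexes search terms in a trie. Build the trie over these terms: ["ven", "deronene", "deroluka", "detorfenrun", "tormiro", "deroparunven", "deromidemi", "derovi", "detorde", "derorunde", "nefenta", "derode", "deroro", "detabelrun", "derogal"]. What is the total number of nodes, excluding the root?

74

Insert word by word; a character creates a node only if that edge doesn't already exist:
  "ven" → 3 new (v, e, n)
  "deronene" → 8 new (d, e, r, o, n, e, n, e)
  "deroluka" → prefix "dero" already present; 4 new (l, u, k, a)
  "detorfenrun" → prefix "de" already present; 9 new (t, o, r, f, e, n, r, u, n)
  "tormiro" → 7 new (t, o, r, m, i, r, o)
  "deroparunven" → prefix "dero" already present; 8 new (p, a, r, u, n, v, e, n)
  "deromidemi" → prefix "dero" already present; 6 new (m, i, d, e, m, i)
  "derovi" → prefix "dero" already present; 2 new (v, i)
  "detorde" → prefix "detor" already present; 2 new (d, e)
  "derorunde" → prefix "dero" already present; 5 new (r, u, n, d, e)
  "nefenta" → 7 new (n, e, f, e, n, t, a)
  "derode" → prefix "dero" already present; 2 new (d, e)
  "deroro" → prefix "deror" already present; 1 new (o)
  "detabelrun" → prefix "det" already present; 7 new (a, b, e, l, r, u, n)
  "derogal" → prefix "dero" already present; 3 new (g, a, l)
Total nodes = 3 + 8 + 4 + 9 + 7 + 8 + 6 + 2 + 2 + 5 + 7 + 2 + 1 + 7 + 3 = 74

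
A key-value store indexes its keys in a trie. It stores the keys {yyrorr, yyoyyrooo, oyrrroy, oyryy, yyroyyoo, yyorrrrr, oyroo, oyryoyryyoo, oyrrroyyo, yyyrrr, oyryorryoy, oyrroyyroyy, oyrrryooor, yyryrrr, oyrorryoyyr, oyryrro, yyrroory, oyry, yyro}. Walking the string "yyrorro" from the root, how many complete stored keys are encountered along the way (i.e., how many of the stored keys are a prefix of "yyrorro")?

Walk "yyrorro" from the root; an end-of-word marker is hit whenever a stored word is a prefix of "yyrorro".
Prefixes of the query that are stored words: "yyro", "yyrorr"
Count: 2

2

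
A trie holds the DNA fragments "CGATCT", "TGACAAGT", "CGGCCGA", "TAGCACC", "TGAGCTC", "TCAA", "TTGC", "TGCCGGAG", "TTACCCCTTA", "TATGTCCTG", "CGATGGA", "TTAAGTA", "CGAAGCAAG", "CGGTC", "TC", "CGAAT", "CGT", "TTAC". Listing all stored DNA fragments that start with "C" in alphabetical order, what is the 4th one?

DFS of the "C" subtree visits, in order: "CGAAGCAAG", "CGAAT", "CGATCT", "CGATGGA", "CGGCCGA", "CGGTC", "CGT"
Position 4: CGATGGA

CGATGGA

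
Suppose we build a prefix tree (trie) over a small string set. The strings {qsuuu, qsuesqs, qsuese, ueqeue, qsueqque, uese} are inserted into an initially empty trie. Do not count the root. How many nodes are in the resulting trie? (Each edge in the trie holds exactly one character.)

22

Insert word by word; a character creates a node only if that edge doesn't already exist:
  "qsuuu" → 5 new (q, s, u, u, u)
  "qsuesqs" → prefix "qsu" already present; 4 new (e, s, q, s)
  "qsuese" → prefix "qsues" already present; 1 new (e)
  "ueqeue" → 6 new (u, e, q, e, u, e)
  "qsueqque" → prefix "qsue" already present; 4 new (q, q, u, e)
  "uese" → prefix "ue" already present; 2 new (s, e)
Total nodes = 5 + 4 + 1 + 6 + 4 + 2 = 22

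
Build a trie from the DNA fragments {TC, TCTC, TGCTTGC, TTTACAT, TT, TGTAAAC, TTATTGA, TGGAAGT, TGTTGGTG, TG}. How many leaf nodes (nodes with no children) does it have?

7

Leaves are exactly the stored words that no other stored word extends.
Those words: "TCTC", "TGCTTGC", "TGGAAGT", "TGTAAAC", "TGTTGGTG", "TTATTGA", "TTTACAT"
Leaf count: 7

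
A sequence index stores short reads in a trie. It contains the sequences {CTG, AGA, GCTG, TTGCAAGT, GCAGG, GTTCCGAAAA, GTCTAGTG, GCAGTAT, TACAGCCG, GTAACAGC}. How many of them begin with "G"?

Walk to "G"; the words in its subtree are exactly those with that prefix.
Matches: "GCAGG", "GCAGTAT", "GCTG", "GTAACAGC", "GTCTAGTG", "GTTCCGAAAA"
Count: 6

6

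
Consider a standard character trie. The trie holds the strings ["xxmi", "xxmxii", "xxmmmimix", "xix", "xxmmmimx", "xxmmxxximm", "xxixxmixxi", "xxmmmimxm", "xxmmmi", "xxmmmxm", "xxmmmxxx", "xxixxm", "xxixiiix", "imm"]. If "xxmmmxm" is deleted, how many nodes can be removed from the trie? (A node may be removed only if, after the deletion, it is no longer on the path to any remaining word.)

A node on "xxmmmxm"'s path can go only if nothing else ends at it or branches off below it.
The suffix "m" (1 node) is used only by "xxmmmxm"; the node for "xxmmmx" still has the child "x", so pruning stops there.
Nodes removed: 1

1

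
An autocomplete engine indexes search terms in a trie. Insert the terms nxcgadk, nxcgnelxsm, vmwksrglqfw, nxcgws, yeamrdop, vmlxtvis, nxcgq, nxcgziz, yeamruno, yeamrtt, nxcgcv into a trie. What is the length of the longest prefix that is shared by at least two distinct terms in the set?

5

Equivalently: take the maximum, over all pairs, of their longest common prefix length.
e.g. "yeamrdop" and "yeamrtt" share the prefix "yeamr" of length 5; no pair shares a longer one.
Longest shared-prefix length: 5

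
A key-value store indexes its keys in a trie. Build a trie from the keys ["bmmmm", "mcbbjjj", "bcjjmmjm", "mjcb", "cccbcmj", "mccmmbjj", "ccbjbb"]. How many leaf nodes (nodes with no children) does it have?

7

Leaves are exactly the stored words that no other stored word extends.
Those words: "bcjjmmjm", "bmmmm", "ccbjbb", "cccbcmj", "mcbbjjj", "mccmmbjj", "mjcb"
Leaf count: 7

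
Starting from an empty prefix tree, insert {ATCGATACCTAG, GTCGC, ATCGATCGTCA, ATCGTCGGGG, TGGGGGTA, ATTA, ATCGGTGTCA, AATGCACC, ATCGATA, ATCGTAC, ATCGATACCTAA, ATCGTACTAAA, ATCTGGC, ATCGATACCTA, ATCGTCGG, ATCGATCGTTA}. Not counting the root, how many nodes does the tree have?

64

Insert word by word; a character creates a node only if that edge doesn't already exist:
  "ATCGATACCTAG" → 12 new (A, T, C, G, A, T, A, C, C, T, A, G)
  "GTCGC" → 5 new (G, T, C, G, C)
  "ATCGATCGTCA" → prefix "ATCGAT" already present; 5 new (C, G, T, C, A)
  "ATCGTCGGGG" → prefix "ATCG" already present; 6 new (T, C, G, G, G, G)
  "TGGGGGTA" → 8 new (T, G, G, G, G, G, T, A)
  "ATTA" → prefix "AT" already present; 2 new (T, A)
  "ATCGGTGTCA" → prefix "ATCG" already present; 6 new (G, T, G, T, C, A)
  "AATGCACC" → prefix "A" already present; 7 new (A, T, G, C, A, C, C)
  "ATCGATA" → prefix "ATCGATA" already present; 0 new (none)
  "ATCGTAC" → prefix "ATCGT" already present; 2 new (A, C)
  "ATCGATACCTAA" → prefix "ATCGATACCTA" already present; 1 new (A)
  "ATCGTACTAAA" → prefix "ATCGTAC" already present; 4 new (T, A, A, A)
  "ATCTGGC" → prefix "ATC" already present; 4 new (T, G, G, C)
  "ATCGATACCTA" → prefix "ATCGATACCTA" already present; 0 new (none)
  "ATCGTCGG" → prefix "ATCGTCGG" already present; 0 new (none)
  "ATCGATCGTTA" → prefix "ATCGATCGT" already present; 2 new (T, A)
Total nodes = 12 + 5 + 5 + 6 + 8 + 2 + 6 + 7 + 0 + 2 + 1 + 4 + 4 + 0 + 0 + 2 = 64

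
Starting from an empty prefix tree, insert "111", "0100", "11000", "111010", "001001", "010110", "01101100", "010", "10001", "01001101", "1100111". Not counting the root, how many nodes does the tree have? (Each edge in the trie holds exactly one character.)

38

Count nodes per top-level branch (shared prefixes stored once):
  '0'-branch (001001, 010, 0100, 01001101, 010110, 01101100): 22 nodes
  '1'-branch (10001, 11000, 1100111, 111, 111010): 16 nodes
Sum: 38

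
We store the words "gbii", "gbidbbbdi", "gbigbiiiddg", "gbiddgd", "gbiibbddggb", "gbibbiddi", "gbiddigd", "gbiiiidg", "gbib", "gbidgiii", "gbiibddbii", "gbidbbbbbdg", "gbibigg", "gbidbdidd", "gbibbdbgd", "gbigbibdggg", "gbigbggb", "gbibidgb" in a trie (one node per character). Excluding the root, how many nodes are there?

Insert word by word; a character creates a node only if that edge doesn't already exist:
  "gbii" → 4 new (g, b, i, i)
  "gbidbbbdi" → prefix "gbi" already present; 6 new (d, b, b, b, d, i)
  "gbigbiiiddg" → prefix "gbi" already present; 8 new (g, b, i, i, i, d, d, g)
  "gbiddgd" → prefix "gbid" already present; 3 new (d, g, d)
  "gbiibbddggb" → prefix "gbii" already present; 7 new (b, b, d, d, g, g, b)
  "gbibbiddi" → prefix "gbi" already present; 6 new (b, b, i, d, d, i)
  "gbiddigd" → prefix "gbidd" already present; 3 new (i, g, d)
  "gbiiiidg" → prefix "gbii" already present; 4 new (i, i, d, g)
  "gbib" → prefix "gbib" already present; 0 new (none)
  "gbidgiii" → prefix "gbid" already present; 4 new (g, i, i, i)
  "gbiibddbii" → prefix "gbiib" already present; 5 new (d, d, b, i, i)
  "gbidbbbbbdg" → prefix "gbidbbb" already present; 4 new (b, b, d, g)
  "gbibigg" → prefix "gbib" already present; 3 new (i, g, g)
  "gbidbdidd" → prefix "gbidb" already present; 4 new (d, i, d, d)
  "gbibbdbgd" → prefix "gbibb" already present; 4 new (d, b, g, d)
  "gbigbibdggg" → prefix "gbigbi" already present; 5 new (b, d, g, g, g)
  "gbigbggb" → prefix "gbigb" already present; 3 new (g, g, b)
  "gbibidgb" → prefix "gbibi" already present; 3 new (d, g, b)
Total nodes = 4 + 6 + 8 + 3 + 7 + 6 + 3 + 4 + 0 + 4 + 5 + 4 + 3 + 4 + 4 + 5 + 3 + 3 = 76

76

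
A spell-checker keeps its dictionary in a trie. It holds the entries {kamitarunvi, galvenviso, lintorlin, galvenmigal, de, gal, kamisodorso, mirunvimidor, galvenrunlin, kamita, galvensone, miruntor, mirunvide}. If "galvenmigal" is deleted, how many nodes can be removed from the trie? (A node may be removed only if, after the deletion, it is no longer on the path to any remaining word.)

After clearing the end-marker at "galvenmigal", prune upward until reaching a node still needed by another word.
The suffix "migal" (5 nodes) is used only by "galvenmigal"; the node for "galven" still has the child "v", so pruning stops there.
Nodes removed: 5

5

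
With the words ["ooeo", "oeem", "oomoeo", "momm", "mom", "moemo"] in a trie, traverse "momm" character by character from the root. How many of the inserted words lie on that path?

Traverse "momm" character by character; count nodes along the way that are marked as word ends.
Prefixes of the query that are stored words: "mom", "momm"
Count: 2

2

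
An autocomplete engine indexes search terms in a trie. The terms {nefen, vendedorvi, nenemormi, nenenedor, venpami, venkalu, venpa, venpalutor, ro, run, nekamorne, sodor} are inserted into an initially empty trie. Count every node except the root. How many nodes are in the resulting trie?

56

Insert word by word; a character creates a node only if that edge doesn't already exist:
  "nefen" → 5 new (n, e, f, e, n)
  "vendedorvi" → 10 new (v, e, n, d, e, d, o, r, v, i)
  "nenemormi" → prefix "ne" already present; 7 new (n, e, m, o, r, m, i)
  "nenenedor" → prefix "nene" already present; 5 new (n, e, d, o, r)
  "venpami" → prefix "ven" already present; 4 new (p, a, m, i)
  "venkalu" → prefix "ven" already present; 4 new (k, a, l, u)
  "venpa" → prefix "venpa" already present; 0 new (none)
  "venpalutor" → prefix "venpa" already present; 5 new (l, u, t, o, r)
  "ro" → 2 new (r, o)
  "run" → prefix "r" already present; 2 new (u, n)
  "nekamorne" → prefix "ne" already present; 7 new (k, a, m, o, r, n, e)
  "sodor" → 5 new (s, o, d, o, r)
Total nodes = 5 + 10 + 7 + 5 + 4 + 4 + 0 + 5 + 2 + 2 + 7 + 5 = 56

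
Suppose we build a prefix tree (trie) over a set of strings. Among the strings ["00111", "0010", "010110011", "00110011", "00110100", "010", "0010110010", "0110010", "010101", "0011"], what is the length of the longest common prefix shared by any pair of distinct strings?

5

Look for the deepest trie node that still has at least two words in its subtree.
"00110011" and "00110100" agree on "00110" (5 characters) before diverging; nothing deeper is shared.
Longest shared-prefix length: 5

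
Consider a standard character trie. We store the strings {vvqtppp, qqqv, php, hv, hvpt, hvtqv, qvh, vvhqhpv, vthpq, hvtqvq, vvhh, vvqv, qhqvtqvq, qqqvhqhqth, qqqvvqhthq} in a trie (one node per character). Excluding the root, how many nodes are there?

54

Count nodes per top-level branch (shared prefixes stored once):
  'h'-branch (hv, hvpt, hvtqv, hvtqvq): 8 nodes
  'p'-branch (php): 3 nodes
  'q'-branch (qhqvtqvq, qqqv, qqqvhqhqth, qqqvvqhthq, qvh): 25 nodes
  'v'-branch (vthpq, vvhh, vvhqhpv, vvqtppp, vvqv): 18 nodes
Sum: 54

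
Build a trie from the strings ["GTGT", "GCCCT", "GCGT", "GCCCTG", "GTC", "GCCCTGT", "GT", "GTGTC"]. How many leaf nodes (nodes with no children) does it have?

4

Leaves are exactly the stored words that no other stored word extends.
Those words: "GCCCTGT", "GCGT", "GTC", "GTGTC"
Leaf count: 4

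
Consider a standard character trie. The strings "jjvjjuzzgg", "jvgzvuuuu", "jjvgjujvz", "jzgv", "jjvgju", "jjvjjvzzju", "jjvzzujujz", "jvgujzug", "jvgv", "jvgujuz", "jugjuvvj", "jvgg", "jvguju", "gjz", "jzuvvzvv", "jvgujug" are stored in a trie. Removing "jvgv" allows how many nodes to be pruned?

1

After clearing the end-marker at "jvgv", prune upward until reaching a node still needed by another word.
The suffix "v" (1 node) is used only by "jvgv"; the node for "jvg" still has the child "z", so pruning stops there.
Nodes removed: 1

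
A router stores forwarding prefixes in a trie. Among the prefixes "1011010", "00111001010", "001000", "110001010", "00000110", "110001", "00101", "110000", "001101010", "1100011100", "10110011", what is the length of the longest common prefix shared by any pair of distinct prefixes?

6

Equivalently: take the maximum, over all pairs, of their longest common prefix length.
e.g. "110001" and "110001010" share the prefix "110001" of length 6; no pair shares a longer one.
Longest shared-prefix length: 6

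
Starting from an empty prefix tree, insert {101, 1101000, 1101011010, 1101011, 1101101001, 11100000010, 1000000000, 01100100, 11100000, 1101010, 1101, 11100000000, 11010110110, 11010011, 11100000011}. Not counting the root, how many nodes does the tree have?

53

Trace insertions, counting only characters that open a new branch:
  "101" → 3 new (1, 0, 1)
  "1101000" → prefix "1" already present; 6 new (1, 0, 1, 0, 0, 0)
  "1101011010" → prefix "11010" already present; 5 new (1, 1, 0, 1, 0)
  "1101011" → prefix "1101011" already present; 0 new (none)
  "1101101001" → prefix "1101" already present; 6 new (1, 0, 1, 0, 0, 1)
  "11100000010" → prefix "11" already present; 9 new (1, 0, 0, 0, 0, 0, 0, 1, 0)
  "1000000000" → prefix "10" already present; 8 new (0, 0, 0, 0, 0, 0, 0, 0)
  "01100100" → 8 new (0, 1, 1, 0, 0, 1, 0, 0)
  "11100000" → prefix "11100000" already present; 0 new (none)
  "1101010" → prefix "110101" already present; 1 new (0)
  "1101" → prefix "1101" already present; 0 new (none)
  "11100000000" → prefix "111000000" already present; 2 new (0, 0)
  "11010110110" → prefix "110101101" already present; 2 new (1, 0)
  "11010011" → prefix "110100" already present; 2 new (1, 1)
  "11100000011" → prefix "1110000001" already present; 1 new (1)
Total nodes = 3 + 6 + 5 + 0 + 6 + 9 + 8 + 8 + 0 + 1 + 0 + 2 + 2 + 2 + 1 = 53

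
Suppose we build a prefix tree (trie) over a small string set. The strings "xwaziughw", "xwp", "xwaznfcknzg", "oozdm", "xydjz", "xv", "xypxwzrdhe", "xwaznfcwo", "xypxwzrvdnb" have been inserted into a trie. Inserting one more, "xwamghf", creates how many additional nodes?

The longest prefix of "xwamghf" already in the trie is "xwa" (length 3).
So 7 − 3 = 4 new nodes.

4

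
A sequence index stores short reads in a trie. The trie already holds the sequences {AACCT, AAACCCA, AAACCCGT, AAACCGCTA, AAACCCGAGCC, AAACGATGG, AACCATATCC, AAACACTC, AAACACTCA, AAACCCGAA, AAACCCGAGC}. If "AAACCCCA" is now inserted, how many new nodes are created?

"AAACCC" is already a path in the trie; the remaining "CA" must be added.
Each of the 2 remaining characters creates one node.

2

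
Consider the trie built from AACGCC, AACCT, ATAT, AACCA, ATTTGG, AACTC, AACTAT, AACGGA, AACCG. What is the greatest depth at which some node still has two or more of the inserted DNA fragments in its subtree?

4

The deepest shared node is where two words last agree before diverging.
e.g. "AACCA" and "AACCG" share the prefix "AACC" of length 4; no pair shares a longer one.
Longest shared-prefix length: 4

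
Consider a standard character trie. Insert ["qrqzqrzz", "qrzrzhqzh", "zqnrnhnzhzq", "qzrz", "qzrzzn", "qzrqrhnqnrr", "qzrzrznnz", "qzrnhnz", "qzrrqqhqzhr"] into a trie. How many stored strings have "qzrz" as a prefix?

Filter for entries beginning with "qzrz":
Matches: "qzrz", "qzrzrznnz", "qzrzzn"
Count: 3

3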